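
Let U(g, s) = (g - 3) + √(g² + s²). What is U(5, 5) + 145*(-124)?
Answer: -17978 + 5*√2 ≈ -17971.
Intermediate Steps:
U(g, s) = -3 + g + √(g² + s²) (U(g, s) = (-3 + g) + √(g² + s²) = -3 + g + √(g² + s²))
U(5, 5) + 145*(-124) = (-3 + 5 + √(5² + 5²)) + 145*(-124) = (-3 + 5 + √(25 + 25)) - 17980 = (-3 + 5 + √50) - 17980 = (-3 + 5 + 5*√2) - 17980 = (2 + 5*√2) - 17980 = -17978 + 5*√2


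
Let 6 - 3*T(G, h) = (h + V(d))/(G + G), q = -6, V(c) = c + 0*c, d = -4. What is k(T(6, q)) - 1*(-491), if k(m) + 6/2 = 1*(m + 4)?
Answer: 8897/18 ≈ 494.28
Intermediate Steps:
V(c) = c (V(c) = c + 0 = c)
T(G, h) = 2 - (-4 + h)/(6*G) (T(G, h) = 2 - (h - 4)/(3*(G + G)) = 2 - (-4 + h)/(3*(2*G)) = 2 - (-4 + h)*1/(2*G)/3 = 2 - (-4 + h)/(6*G))
k(m) = 1 + m (k(m) = -3 + 1*(m + 4) = -3 + 1*(4 + m) = -3 + (4 + m) = 1 + m)
k(T(6, q)) - 1*(-491) = (1 + (1/6)*(4 - 1*(-6) + 12*6)/6) - 1*(-491) = (1 + (1/6)*(1/6)*(4 + 6 + 72)) + 491 = (1 + (1/6)*(1/6)*82) + 491 = (1 + 41/18) + 491 = 59/18 + 491 = 8897/18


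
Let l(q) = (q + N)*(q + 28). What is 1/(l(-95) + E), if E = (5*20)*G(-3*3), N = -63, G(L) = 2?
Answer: 1/10786 ≈ 9.2713e-5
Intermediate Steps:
l(q) = (-63 + q)*(28 + q) (l(q) = (q - 63)*(q + 28) = (-63 + q)*(28 + q))
E = 200 (E = (5*20)*2 = 100*2 = 200)
1/(l(-95) + E) = 1/((-1764 + (-95)**2 - 35*(-95)) + 200) = 1/((-1764 + 9025 + 3325) + 200) = 1/(10586 + 200) = 1/10786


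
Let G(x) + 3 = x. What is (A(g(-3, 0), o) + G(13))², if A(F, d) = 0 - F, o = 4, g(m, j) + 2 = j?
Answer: 144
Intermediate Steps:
G(x) = -3 + x
g(m, j) = -2 + j
A(F, d) = -F
(A(g(-3, 0), o) + G(13))² = (-(-2 + 0) + (-3 + 13))² = (-1*(-2) + 10)² = (2 + 10)² = 12² = 144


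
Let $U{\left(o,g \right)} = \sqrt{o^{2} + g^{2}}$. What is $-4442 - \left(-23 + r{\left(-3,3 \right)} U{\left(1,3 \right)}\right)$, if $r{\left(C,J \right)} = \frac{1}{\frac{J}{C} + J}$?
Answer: $-4419 - \frac{\sqrt{10}}{2} \approx -4420.6$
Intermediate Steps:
$U{\left(o,g \right)} = \sqrt{g^{2} + o^{2}}$
$r{\left(C,J \right)} = \frac{1}{J + \frac{J}{C}}$
$-4442 - \left(-23 + r{\left(-3,3 \right)} U{\left(1,3 \right)}\right) = -4442 - \left(-23 + - \frac{3}{3 \left(1 - 3\right)} \sqrt{3^{2} + 1^{2}}\right) = -4442 - \left(-23 + \left(-3\right) \frac{1}{3} \frac{1}{-2} \sqrt{9 + 1}\right) = -4442 - \left(-23 + \left(-3\right) \frac{1}{3} \left(- \frac{1}{2}\right) \sqrt{10}\right) = -4442 - \left(-23 + \frac{\sqrt{10}}{2}\right) = -4442 + \left(23 - \frac{\sqrt{10}}{2}\right) = -4419 - \frac{\sqrt{10}}{2}$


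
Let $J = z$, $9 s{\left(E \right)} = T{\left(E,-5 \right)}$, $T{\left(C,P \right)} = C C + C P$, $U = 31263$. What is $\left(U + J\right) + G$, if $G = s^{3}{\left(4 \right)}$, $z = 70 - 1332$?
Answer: $\frac{21870665}{729} \approx 30001.0$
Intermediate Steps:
$T{\left(C,P \right)} = C^{2} + C P$
$s{\left(E \right)} = \frac{E \left(-5 + E\right)}{9}$ ($s{\left(E \right)} = \frac{E \left(E - 5\right)}{9} = \frac{E \left(-5 + E\right)}{9}$)
$z = -1262$ ($z = 70 - 1332 = -1262$)
$J = -1262$
$G = - \frac{64}{729}$ ($G = \left(\frac{1}{9} \cdot 4 \left(-5 + 4\right)\right)^{3} = \left(\frac{1}{9} \cdot 4 \left(-1\right)\right)^{3} = \left(- \frac{4}{9}\right)^{3} = - \frac{64}{729} \approx -0.087791$)
$\left(U + J\right) + G = \left(31263 - 1262\right) - \frac{64}{729} = 30001 - \frac{64}{729} = \frac{21870665}{729}$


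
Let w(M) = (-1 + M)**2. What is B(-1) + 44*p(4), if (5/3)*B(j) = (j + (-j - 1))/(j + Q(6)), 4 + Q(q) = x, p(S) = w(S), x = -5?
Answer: 19803/50 ≈ 396.06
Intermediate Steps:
p(S) = (-1 + S)**2
Q(q) = -9 (Q(q) = -4 - 5 = -9)
B(j) = -3/(5*(-9 + j)) (B(j) = 3*((j + (-j - 1))/(j - 9))/5 = 3*((j + (-1 - j))/(-9 + j))/5 = 3*(-1/(-9 + j))/5 = -3/(5*(-9 + j)))
B(-1) + 44*p(4) = -3/(-45 + 5*(-1)) + 44*(-1 + 4)**2 = -3/(-45 - 5) + 44*3**2 = -3/(-50) + 44*9 = -3*(-1/50) + 396 = 3/50 + 396 = 19803/50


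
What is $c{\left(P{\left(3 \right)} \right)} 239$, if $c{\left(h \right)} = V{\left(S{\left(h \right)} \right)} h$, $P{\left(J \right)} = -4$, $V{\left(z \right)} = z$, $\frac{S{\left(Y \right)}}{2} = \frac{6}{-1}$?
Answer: $11472$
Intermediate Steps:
$S{\left(Y \right)} = -12$ ($S{\left(Y \right)} = 2 \frac{6}{-1} = 2 \cdot 6 \left(-1\right) = 2 \left(-6\right) = -12$)
$c{\left(h \right)} = - 12 h$
$c{\left(P{\left(3 \right)} \right)} 239 = \left(-12\right) \left(-4\right) 239 = 48 \cdot 239 = 11472$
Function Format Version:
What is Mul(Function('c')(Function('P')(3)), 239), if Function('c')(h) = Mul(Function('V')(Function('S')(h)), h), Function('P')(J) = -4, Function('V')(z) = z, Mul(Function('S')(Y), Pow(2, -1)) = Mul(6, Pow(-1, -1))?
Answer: 11472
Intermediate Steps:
Function('S')(Y) = -12 (Function('S')(Y) = Mul(2, Mul(6, Pow(-1, -1))) = Mul(2, Mul(6, -1)) = Mul(2, -6) = -12)
Function('c')(h) = Mul(-12, h)
Mul(Function('c')(Function('P')(3)), 239) = Mul(Mul(-12, -4), 239) = Mul(48, 239) = 11472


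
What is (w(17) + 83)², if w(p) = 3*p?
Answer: 17956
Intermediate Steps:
(w(17) + 83)² = (3*17 + 83)² = (51 + 83)² = 134² = 17956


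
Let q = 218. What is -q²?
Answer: -47524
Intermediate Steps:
-q² = -1*218² = -1*47524 = -47524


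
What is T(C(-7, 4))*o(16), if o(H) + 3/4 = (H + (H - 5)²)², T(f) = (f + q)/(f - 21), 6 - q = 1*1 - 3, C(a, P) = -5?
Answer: -225219/104 ≈ -2165.6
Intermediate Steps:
q = 8 (q = 6 - (1*1 - 3) = 6 - (1 - 3) = 6 - 1*(-2) = 6 + 2 = 8)
T(f) = (8 + f)/(-21 + f) (T(f) = (f + 8)/(f - 21) = (8 + f)/(-21 + f))
o(H) = -¾ + (H + (-5 + H)²)² (o(H) = -¾ + (H + (H - 5)²)² = -¾ + (H + (-5 + H)²)²)
T(C(-7, 4))*o(16) = ((8 - 5)/(-21 - 5))*(-¾ + (16 + (-5 + 16)²)²) = (3/(-26))*(-¾ + (16 + 11²)²) = (-1/26*3)*(-¾ + (16 + 121)²) = -3*(-¾ + 137²)/26 = -3*(-¾ + 18769)/26 = -3/26*75073/4 = -225219/104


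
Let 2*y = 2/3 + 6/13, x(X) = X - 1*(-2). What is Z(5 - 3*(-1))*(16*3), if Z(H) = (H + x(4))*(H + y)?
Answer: 74816/13 ≈ 5755.1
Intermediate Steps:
x(X) = 2 + X (x(X) = X + 2 = 2 + X)
y = 22/39 (y = (2/3 + 6/13)/2 = (2*(⅓) + 6*(1/13))/2 = (⅔ + 6/13)/2 = (½)*(44/39) = 22/39 ≈ 0.56410)
Z(H) = (6 + H)*(22/39 + H) (Z(H) = (H + (2 + 4))*(H + 22/39) = (H + 6)*(22/39 + H) = (6 + H)*(22/39 + H))
Z(5 - 3*(-1))*(16*3) = (44/13 + (5 - 3*(-1))² + 256*(5 - 3*(-1))/39)*(16*3) = (44/13 + (5 + 3)² + 256*(5 + 3)/39)*48 = (44/13 + 8² + (256/39)*8)*48 = (44/13 + 64 + 2048/39)*48 = (4676/39)*48 = 74816/13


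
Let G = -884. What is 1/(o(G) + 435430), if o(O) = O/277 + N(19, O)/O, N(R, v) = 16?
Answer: 61217/26655521838 ≈ 2.2966e-6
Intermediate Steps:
o(O) = 16/O + O/277 (o(O) = O/277 + 16/O = 16/O + O/277)
1/(o(G) + 435430) = 1/((16/(-884) + (1/277)*(-884)) + 435430) = 1/((16*(-1/884) - 884/277) + 435430) = 1/((-4/221 - 884/277) + 435430) = 1/(-196472/61217 + 435430) = 1/(26655521838/61217) = 61217/26655521838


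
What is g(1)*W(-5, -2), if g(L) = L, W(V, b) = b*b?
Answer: 4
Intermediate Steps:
W(V, b) = b²
g(1)*W(-5, -2) = 1*(-2)² = 1*4 = 4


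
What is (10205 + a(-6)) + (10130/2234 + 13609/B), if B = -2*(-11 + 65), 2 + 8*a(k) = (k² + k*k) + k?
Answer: 1217401235/120636 ≈ 10092.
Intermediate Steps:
a(k) = -¼ + k²/4 + k/8 (a(k) = -¼ + ((k² + k*k) + k)/8 = -¼ + ((k² + k²) + k)/8 = -¼ + (2*k² + k)/8 = -¼ + (k + 2*k²)/8 = -¼ + (k²/4 + k/8) = -¼ + k²/4 + k/8)
B = -108 (B = -2*54 = -108)
(10205 + a(-6)) + (10130/2234 + 13609/B) = (10205 + (-¼ + (¼)*(-6)² + (⅛)*(-6))) + (10130/2234 + 13609/(-108)) = (10205 + (-¼ + (¼)*36 - ¾)) + (10130*(1/2234) + 13609*(-1/108)) = (10205 + (-¼ + 9 - ¾)) + (5065/1117 - 13609/108) = (10205 + 8) - 14654233/120636 = 10213 - 14654233/120636 = 1217401235/120636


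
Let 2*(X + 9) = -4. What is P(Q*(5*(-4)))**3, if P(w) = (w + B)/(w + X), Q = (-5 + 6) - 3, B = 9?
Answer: 117649/24389 ≈ 4.8239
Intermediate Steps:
X = -11 (X = -9 + (1/2)*(-4) = -9 - 2 = -11)
Q = -2 (Q = 1 - 3 = -2)
P(w) = (9 + w)/(-11 + w) (P(w) = (w + 9)/(w - 11) = (9 + w)/(-11 + w))
P(Q*(5*(-4)))**3 = ((9 - 10*(-4))/(-11 - 10*(-4)))**3 = ((9 - 2*(-20))/(-11 - 2*(-20)))**3 = ((9 + 40)/(-11 + 40))**3 = (49/29)**3 = 117649/24389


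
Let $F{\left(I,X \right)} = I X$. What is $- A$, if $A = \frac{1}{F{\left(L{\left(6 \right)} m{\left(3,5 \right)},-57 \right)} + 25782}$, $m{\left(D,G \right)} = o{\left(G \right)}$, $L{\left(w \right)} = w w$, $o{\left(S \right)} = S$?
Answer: $- \frac{1}{15522} \approx -6.4425 \cdot 10^{-5}$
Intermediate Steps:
$L{\left(w \right)} = w^{2}$
$m{\left(D,G \right)} = G$
$A = \frac{1}{15522}$ ($A = \frac{1}{6^{2} \cdot 5 \left(-57\right) + 25782} = \frac{1}{36 \cdot 5 \left(-57\right) + 25782} = \frac{1}{180 \left(-57\right) + 25782} = \frac{1}{-10260 + 25782} = \frac{1}{15522} \approx 6.4425 \cdot 10^{-5}$)
$- A = \left(-1\right) \frac{1}{15522} = - \frac{1}{15522}$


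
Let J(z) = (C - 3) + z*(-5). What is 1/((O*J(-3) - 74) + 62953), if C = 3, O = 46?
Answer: 1/63569 ≈ 1.5731e-5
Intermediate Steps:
J(z) = -5*z (J(z) = (3 - 3) + z*(-5) = 0 - 5*z = -5*z)
1/((O*J(-3) - 74) + 62953) = 1/((46*(-5*(-3)) - 74) + 62953) = 1/((46*15 - 74) + 62953) = 1/((690 - 74) + 62953) = 1/(616 + 62953) = 1/63569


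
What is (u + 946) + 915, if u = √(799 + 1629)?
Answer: 1861 + 2*√607 ≈ 1910.3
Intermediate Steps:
u = 2*√607 (u = √2428 = 2*√607 ≈ 49.275)
(u + 946) + 915 = (2*√607 + 946) + 915 = (946 + 2*√607) + 915 = 1861 + 2*√607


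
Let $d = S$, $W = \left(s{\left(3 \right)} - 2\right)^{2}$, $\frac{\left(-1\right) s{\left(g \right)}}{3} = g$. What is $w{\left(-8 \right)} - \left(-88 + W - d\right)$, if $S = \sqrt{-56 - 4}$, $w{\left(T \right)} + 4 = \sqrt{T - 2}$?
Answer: $-37 + i \sqrt{10} + 2 i \sqrt{15} \approx -37.0 + 10.908 i$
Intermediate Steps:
$w{\left(T \right)} = -4 + \sqrt{-2 + T}$ ($w{\left(T \right)} = -4 + \sqrt{T - 2} = -4 + \sqrt{-2 + T}$)
$s{\left(g \right)} = - 3 g$
$S = 2 i \sqrt{15}$ ($S = \sqrt{-60} = 2 i \sqrt{15} \approx 7.746 i$)
$W = 121$ ($W = \left(\left(-3\right) 3 - 2\right)^{2} = \left(-9 - 2\right)^{2} = \left(-11\right)^{2} = 121$)
$d = 2 i \sqrt{15} \approx 7.746 i$
$w{\left(-8 \right)} - \left(-88 + W - d\right) = \left(-4 + \sqrt{-2 - 8}\right) + \left(2 i \sqrt{15} - \left(-88 + 121\right)\right) = \left(-4 + \sqrt{-10}\right) + \left(2 i \sqrt{15} - 33\right) = \left(-4 + i \sqrt{10}\right) - \left(33 - 2 i \sqrt{15}\right) = -37 + i \sqrt{10} + 2 i \sqrt{15}$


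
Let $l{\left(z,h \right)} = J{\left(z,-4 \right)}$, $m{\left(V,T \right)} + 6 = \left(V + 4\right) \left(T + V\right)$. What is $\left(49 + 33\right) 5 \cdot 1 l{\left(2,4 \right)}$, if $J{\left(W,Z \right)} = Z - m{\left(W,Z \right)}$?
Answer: $5740$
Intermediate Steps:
$m{\left(V,T \right)} = -6 + \left(4 + V\right) \left(T + V\right)$ ($m{\left(V,T \right)} = -6 + \left(V + 4\right) \left(T + V\right) = -6 + \left(4 + V\right) \left(T + V\right)$)
$J{\left(W,Z \right)} = 6 - W^{2} - 4 W - 3 Z - W Z$ ($J{\left(W,Z \right)} = Z - \left(-6 + W^{2} + 4 Z + 4 W + Z W\right) = Z - \left(-6 + W^{2} + 4 Z + 4 W + W Z\right) = Z - \left(-6 + W^{2} + 4 W + 4 Z + W Z\right) = 6 - W^{2} - 4 W - 3 Z - W Z$)
$l{\left(z,h \right)} = 18 - z^{2}$ ($l{\left(z,h \right)} = 6 - z^{2} - 4 z - -12 - z \left(-4\right) = 6 - z^{2} - 4 z + 12 + 4 z = 18 - z^{2}$)
$\left(49 + 33\right) 5 \cdot 1 l{\left(2,4 \right)} = \left(49 + 33\right) 5 \cdot 1 \left(18 - 2^{2}\right) = 82 \cdot 5 \left(18 - 4\right) = 82 \cdot 5 \cdot 14 = 82 \cdot 70 = 5740$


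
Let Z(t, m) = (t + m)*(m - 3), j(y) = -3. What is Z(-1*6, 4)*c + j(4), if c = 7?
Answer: -17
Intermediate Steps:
Z(t, m) = (-3 + m)*(m + t) (Z(t, m) = (m + t)*(-3 + m) = (-3 + m)*(m + t))
Z(-1*6, 4)*c + j(4) = (4**2 - 3*4 - (-3)*6 + 4*(-1*6))*7 - 3 = (16 - 12 - 3*(-6) + 4*(-6))*7 - 3 = (16 - 12 + 18 - 24)*7 - 3 = -2*7 - 3 = -14 - 3 = -17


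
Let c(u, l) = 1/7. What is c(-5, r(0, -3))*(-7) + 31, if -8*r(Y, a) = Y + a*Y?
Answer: 30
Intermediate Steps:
r(Y, a) = -Y/8 - Y*a/8 (r(Y, a) = -(Y + a*Y)/8 = -(Y + Y*a)/8 = -Y/8 - Y*a/8)
c(u, l) = 1/7 (c(u, l) = 1*(1/7) = 1/7)
c(-5, r(0, -3))*(-7) + 31 = (1/7)*(-7) + 31 = -1 + 31 = 30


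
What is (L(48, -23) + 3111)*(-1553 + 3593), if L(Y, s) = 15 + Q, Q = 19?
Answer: 6415800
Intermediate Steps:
L(Y, s) = 34 (L(Y, s) = 15 + 19 = 34)
(L(48, -23) + 3111)*(-1553 + 3593) = (34 + 3111)*(-1553 + 3593) = 3145*2040 = 6415800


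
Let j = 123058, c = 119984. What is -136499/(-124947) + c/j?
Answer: 15894467395/7687863963 ≈ 2.0675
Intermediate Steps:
-136499/(-124947) + c/j = -136499/(-124947) + 119984/123058 = -136499*(-1/124947) + 119984*(1/123058) = 136499/124947 + 59992/61529 = 15894467395/7687863963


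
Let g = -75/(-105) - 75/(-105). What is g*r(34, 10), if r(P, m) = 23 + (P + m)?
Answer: 670/7 ≈ 95.714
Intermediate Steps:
r(P, m) = 23 + P + m
g = 10/7 (g = -75*(-1/105) - 75*(-1/105) = 5/7 + 5/7 = 10/7 ≈ 1.4286)
g*r(34, 10) = 10*(23 + 34 + 10)/7 = (10/7)*67 = 670/7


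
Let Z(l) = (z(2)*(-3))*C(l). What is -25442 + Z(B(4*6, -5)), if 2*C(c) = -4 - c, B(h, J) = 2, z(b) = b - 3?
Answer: -25451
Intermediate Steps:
z(b) = -3 + b
C(c) = -2 - c/2 (C(c) = (-4 - c)/2 = -2 - c/2)
Z(l) = -6 - 3*l/2 (Z(l) = ((-3 + 2)*(-3))*(-2 - l/2) = (-1*(-3))*(-2 - l/2) = 3*(-2 - l/2) = -6 - 3*l/2)
-25442 + Z(B(4*6, -5)) = -25442 + (-6 - 3/2*2) = -25442 + (-6 - 3) = -25442 - 9 = -25451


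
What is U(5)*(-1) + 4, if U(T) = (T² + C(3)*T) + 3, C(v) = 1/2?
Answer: -53/2 ≈ -26.500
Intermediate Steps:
C(v) = ½
U(T) = 3 + T² + T/2 (U(T) = (T² + T/2) + 3 = 3 + T² + T/2)
U(5)*(-1) + 4 = (3 + 5² + (½)*5)*(-1) + 4 = (3 + 25 + 5/2)*(-1) + 4 = (61/2)*(-1) + 4 = -61/2 + 4 = -53/2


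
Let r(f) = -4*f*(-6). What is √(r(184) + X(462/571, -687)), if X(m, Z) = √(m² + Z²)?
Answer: √(1439797056 + 1713*√17097939797)/571 ≈ 71.435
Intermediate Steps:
r(f) = 24*f
X(m, Z) = √(Z² + m²)
√(r(184) + X(462/571, -687)) = √(24*184 + √((-687)² + (462/571)²)) = √(4416 + √(471969 + (462*(1/571))²)) = √(4416 + √(471969 + (462/571)²)) = √(4416 + √(471969 + 213444/326041)) = √(4416 + √(153881458173/326041)) = √(4416 + 3*√17097939797/571)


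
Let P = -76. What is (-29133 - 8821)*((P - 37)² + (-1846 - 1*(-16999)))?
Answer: -1059751588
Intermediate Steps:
(-29133 - 8821)*((P - 37)² + (-1846 - 1*(-16999))) = (-29133 - 8821)*((-76 - 37)² + (-1846 - 1*(-16999))) = -37954*((-113)² + (-1846 + 16999)) = -37954*(12769 + 15153) = -37954*27922 = -1059751588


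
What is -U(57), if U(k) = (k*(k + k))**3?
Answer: -274371577992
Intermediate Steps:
U(k) = 8*k**6 (U(k) = (k*(2*k))**3 = (2*k**2)**3 = 8*k**6)
-U(57) = -8*57**6 = -8*34296447249 = -1*274371577992 = -274371577992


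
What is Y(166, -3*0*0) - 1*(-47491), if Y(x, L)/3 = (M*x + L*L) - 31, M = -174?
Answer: -39254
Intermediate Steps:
Y(x, L) = -93 - 522*x + 3*L**2 (Y(x, L) = 3*((-174*x + L*L) - 31) = 3*((-174*x + L**2) - 31) = 3*((L**2 - 174*x) - 31) = 3*(-31 + L**2 - 174*x) = -93 - 522*x + 3*L**2)
Y(166, -3*0*0) - 1*(-47491) = (-93 - 522*166 + 3*(-3*0*0)**2) - 1*(-47491) = (-93 - 86652 + 3*(0*0)**2) + 47491 = (-93 - 86652 + 3*0**2) + 47491 = (-93 - 86652 + 3*0) + 47491 = (-93 - 86652 + 0) + 47491 = -86745 + 47491 = -39254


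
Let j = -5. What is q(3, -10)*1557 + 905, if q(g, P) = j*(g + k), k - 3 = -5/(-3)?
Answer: -58780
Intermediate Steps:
k = 14/3 (k = 3 - 5/(-3) = 3 - 5*(-1/3) = 3 + 5/3 = 14/3 ≈ 4.6667)
q(g, P) = -70/3 - 5*g (q(g, P) = -5*(g + 14/3) = -5*(14/3 + g) = -70/3 - 5*g)
q(3, -10)*1557 + 905 = (-70/3 - 5*3)*1557 + 905 = (-70/3 - 15)*1557 + 905 = -115/3*1557 + 905 = -59685 + 905 = -58780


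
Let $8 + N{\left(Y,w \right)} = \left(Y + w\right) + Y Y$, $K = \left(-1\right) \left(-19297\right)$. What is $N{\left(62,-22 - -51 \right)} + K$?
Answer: $23224$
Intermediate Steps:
$K = 19297$
$N{\left(Y,w \right)} = -8 + Y + w + Y^{2}$ ($N{\left(Y,w \right)} = -8 + \left(\left(Y + w\right) + Y Y\right) = -8 + \left(\left(Y + w\right) + Y^{2}\right) = -8 + \left(Y + w + Y^{2}\right) = -8 + Y + w + Y^{2}$)
$N{\left(62,-22 - -51 \right)} + K = \left(-8 + 62 - -29 + 62^{2}\right) + 19297 = \left(-8 + 62 + \left(-22 + 51\right) + 3844\right) + 19297 = \left(-8 + 62 + 29 + 3844\right) + 19297 = 3927 + 19297 = 23224$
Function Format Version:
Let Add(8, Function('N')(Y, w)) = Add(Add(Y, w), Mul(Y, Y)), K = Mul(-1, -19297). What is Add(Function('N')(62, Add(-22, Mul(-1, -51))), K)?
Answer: 23224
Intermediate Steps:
K = 19297
Function('N')(Y, w) = Add(-8, Y, w, Pow(Y, 2)) (Function('N')(Y, w) = Add(-8, Add(Add(Y, w), Mul(Y, Y))) = Add(-8, Add(Add(Y, w), Pow(Y, 2))) = Add(-8, Add(Y, w, Pow(Y, 2))) = Add(-8, Y, w, Pow(Y, 2)))
Add(Function('N')(62, Add(-22, Mul(-1, -51))), K) = Add(Add(-8, 62, Add(-22, Mul(-1, -51)), Pow(62, 2)), 19297) = Add(Add(-8, 62, Add(-22, 51), 3844), 19297) = Add(Add(-8, 62, 29, 3844), 19297) = Add(3927, 19297) = 23224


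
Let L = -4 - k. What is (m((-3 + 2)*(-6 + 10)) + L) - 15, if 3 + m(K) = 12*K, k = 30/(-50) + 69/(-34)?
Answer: -11453/170 ≈ -67.371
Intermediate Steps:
k = -447/170 (k = 30*(-1/50) + 69*(-1/34) = -⅗ - 69/34 = -447/170 ≈ -2.6294)
m(K) = -3 + 12*K
L = -233/170 (L = -4 - 1*(-447/170) = -4 + 447/170 = -233/170 ≈ -1.3706)
(m((-3 + 2)*(-6 + 10)) + L) - 15 = ((-3 + 12*((-3 + 2)*(-6 + 10))) - 233/170) - 15 = ((-3 + 12*(-1*4)) - 233/170) - 15 = ((-3 + 12*(-4)) - 233/170) - 15 = ((-3 - 48) - 233/170) - 15 = (-51 - 233/170) - 15 = -8903/170 - 15 = -11453/170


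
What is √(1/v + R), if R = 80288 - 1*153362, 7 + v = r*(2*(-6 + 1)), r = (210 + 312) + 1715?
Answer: I*√36590353468923/22377 ≈ 270.32*I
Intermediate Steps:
r = 2237 (r = 522 + 1715 = 2237)
v = -22377 (v = -7 + 2237*(2*(-6 + 1)) = -7 + 2237*(2*(-5)) = -7 + 2237*(-10) = -7 - 22370 = -22377)
R = -73074 (R = 80288 - 153362 = -73074)
√(1/v + R) = √(1/(-22377) - 73074) = √(-1/22377 - 73074) = √(-1635176899/22377) = I*√36590353468923/22377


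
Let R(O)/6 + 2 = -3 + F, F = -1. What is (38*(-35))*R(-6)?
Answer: 47880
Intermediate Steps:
R(O) = -36 (R(O) = -12 + 6*(-3 - 1) = -12 + 6*(-4) = -12 - 24 = -36)
(38*(-35))*R(-6) = (38*(-35))*(-36) = -1330*(-36) = 47880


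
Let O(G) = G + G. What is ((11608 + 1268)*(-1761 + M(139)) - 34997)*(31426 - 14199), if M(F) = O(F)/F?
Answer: -390775217987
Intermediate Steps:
O(G) = 2*G
M(F) = 2 (M(F) = (2*F)/F = 2)
((11608 + 1268)*(-1761 + M(139)) - 34997)*(31426 - 14199) = ((11608 + 1268)*(-1761 + 2) - 34997)*(31426 - 14199) = (12876*(-1759) - 34997)*17227 = (-22648884 - 34997)*17227 = -22683881*17227 = -390775217987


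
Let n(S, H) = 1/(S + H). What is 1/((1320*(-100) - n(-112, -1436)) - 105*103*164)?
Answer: -1548/2949961679 ≈ -5.2475e-7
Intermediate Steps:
n(S, H) = 1/(H + S)
1/((1320*(-100) - n(-112, -1436)) - 105*103*164) = 1/((1320*(-100) - 1/(-1436 - 112)) - 105*103*164) = 1/((-132000 - 1/(-1548)) - 10815*164) = 1/((-132000 - 1*(-1/1548)) - 1773660) = 1/((-132000 + 1/1548) - 1773660) = 1/(-204335999/1548 - 1773660) = 1/(-2949961679/1548) = -1548/2949961679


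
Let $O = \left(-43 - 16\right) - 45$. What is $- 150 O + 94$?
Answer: $15694$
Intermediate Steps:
$O = -104$ ($O = -59 - 45 = -104$)
$- 150 O + 94 = \left(-150\right) \left(-104\right) + 94 = 15600 + 94 = 15694$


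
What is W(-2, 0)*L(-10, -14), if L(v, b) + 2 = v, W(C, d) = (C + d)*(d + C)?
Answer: -48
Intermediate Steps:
W(C, d) = (C + d)² (W(C, d) = (C + d)*(C + d) = (C + d)²)
L(v, b) = -2 + v
W(-2, 0)*L(-10, -14) = (-2 + 0)²*(-2 - 10) = (-2)²*(-12) = 4*(-12) = -48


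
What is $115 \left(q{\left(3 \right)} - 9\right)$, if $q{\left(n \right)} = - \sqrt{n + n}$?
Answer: $-1035 - 115 \sqrt{6} \approx -1316.7$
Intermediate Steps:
$q{\left(n \right)} = - \sqrt{2} \sqrt{n}$ ($q{\left(n \right)} = - \sqrt{2 n} = - \sqrt{2} \sqrt{n}$)
$115 \left(q{\left(3 \right)} - 9\right) = 115 \left(- \sqrt{2} \sqrt{3} - 9\right) = 115 \left(- \sqrt{6} - 9\right) = 115 \left(-9 - \sqrt{6}\right) = -1035 - 115 \sqrt{6}$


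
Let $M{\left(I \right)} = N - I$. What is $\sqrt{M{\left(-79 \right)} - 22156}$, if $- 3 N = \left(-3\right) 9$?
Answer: $6 i \sqrt{613} \approx 148.55 i$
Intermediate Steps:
$N = 9$ ($N = - \frac{\left(-3\right) 9}{3} = \left(- \frac{1}{3}\right) \left(-27\right) = 9$)
$M{\left(I \right)} = 9 - I$
$\sqrt{M{\left(-79 \right)} - 22156} = \sqrt{\left(9 - -79\right) - 22156} = \sqrt{\left(9 + 79\right) - 22156} = \sqrt{88 - 22156} = \sqrt{-22068} = 6 i \sqrt{613}$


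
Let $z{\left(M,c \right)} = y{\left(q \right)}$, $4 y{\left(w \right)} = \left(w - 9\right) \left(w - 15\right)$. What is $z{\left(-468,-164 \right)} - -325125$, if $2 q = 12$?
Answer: $\frac{1300527}{4} \approx 3.2513 \cdot 10^{5}$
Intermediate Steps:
$q = 6$ ($q = \frac{1}{2} \cdot 12 = 6$)
$y{\left(w \right)} = \frac{\left(-15 + w\right) \left(-9 + w\right)}{4}$ ($y{\left(w \right)} = \frac{\left(w - 9\right) \left(w - 15\right)}{4} = \frac{\left(-9 + w\right) \left(-15 + w\right)}{4} = \frac{\left(-15 + w\right) \left(-9 + w\right)}{4}$)
$z{\left(M,c \right)} = \frac{27}{4}$ ($z{\left(M,c \right)} = \frac{135}{4} - 36 + \frac{6^{2}}{4} = \frac{135}{4} - 36 + \frac{1}{4} \cdot 36 = \frac{135}{4} - 36 + 9 = \frac{27}{4}$)
$z{\left(-468,-164 \right)} - -325125 = \frac{27}{4} - -325125 = \frac{27}{4} + 325125 = \frac{1300527}{4}$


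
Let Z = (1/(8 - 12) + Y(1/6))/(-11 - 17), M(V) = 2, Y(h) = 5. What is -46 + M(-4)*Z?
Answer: -2595/56 ≈ -46.339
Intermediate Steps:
Z = -19/112 (Z = (1/(8 - 12) + 5)/(-11 - 17) = (1/(-4) + 5)/(-28) = (-¼ + 5)*(-1/28) = (19/4)*(-1/28) = -19/112 ≈ -0.16964)
-46 + M(-4)*Z = -46 + 2*(-19/112) = -46 - 19/56 = -2595/56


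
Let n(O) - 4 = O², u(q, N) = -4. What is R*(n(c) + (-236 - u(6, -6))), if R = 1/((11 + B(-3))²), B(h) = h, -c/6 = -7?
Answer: 24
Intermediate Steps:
c = 42 (c = -6*(-7) = 42)
n(O) = 4 + O²
R = 1/64 (R = 1/((11 - 3)²) = 1/(8²) = 1/64 ≈ 0.015625)
R*(n(c) + (-236 - u(6, -6))) = ((4 + 42²) + (-236 - 1*(-4)))/64 = ((4 + 1764) + (-236 + 4))/64 = (1768 - 232)/64 = (1/64)*1536 = 24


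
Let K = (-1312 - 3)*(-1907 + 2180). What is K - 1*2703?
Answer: -361698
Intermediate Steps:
K = -358995 (K = -1315*273 = -358995)
K - 1*2703 = -358995 - 1*2703 = -358995 - 2703 = -361698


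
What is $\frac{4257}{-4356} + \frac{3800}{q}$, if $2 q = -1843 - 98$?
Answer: $- \frac{417863}{85404} \approx -4.8928$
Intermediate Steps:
$q = - \frac{1941}{2}$ ($q = \frac{-1843 - 98}{2} = \frac{1}{2} \left(-1941\right) = - \frac{1941}{2} \approx -970.5$)
$\frac{4257}{-4356} + \frac{3800}{q} = \frac{4257}{-4356} + \frac{3800}{- \frac{1941}{2}} = 4257 \left(- \frac{1}{4356}\right) + 3800 \left(- \frac{2}{1941}\right) = - \frac{43}{44} - \frac{7600}{1941} = - \frac{417863}{85404}$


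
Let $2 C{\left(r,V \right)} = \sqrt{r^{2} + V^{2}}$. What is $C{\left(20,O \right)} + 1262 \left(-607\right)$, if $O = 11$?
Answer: $-766034 + \frac{\sqrt{521}}{2} \approx -7.6602 \cdot 10^{5}$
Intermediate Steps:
$C{\left(r,V \right)} = \frac{\sqrt{V^{2} + r^{2}}}{2}$ ($C{\left(r,V \right)} = \frac{\sqrt{r^{2} + V^{2}}}{2} = \frac{\sqrt{V^{2} + r^{2}}}{2}$)
$C{\left(20,O \right)} + 1262 \left(-607\right) = \frac{\sqrt{11^{2} + 20^{2}}}{2} + 1262 \left(-607\right) = \frac{\sqrt{121 + 400}}{2} - 766034 = \frac{\sqrt{521}}{2} - 766034 = -766034 + \frac{\sqrt{521}}{2}$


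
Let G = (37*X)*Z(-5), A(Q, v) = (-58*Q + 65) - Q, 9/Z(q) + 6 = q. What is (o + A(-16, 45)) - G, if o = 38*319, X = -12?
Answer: 140445/11 ≈ 12768.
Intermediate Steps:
Z(q) = 9/(-6 + q)
A(Q, v) = 65 - 59*Q (A(Q, v) = (65 - 58*Q) - Q = 65 - 59*Q)
o = 12122
G = 3996/11 (G = (37*(-12))*(9/(-6 - 5)) = -3996/(-11) = -3996*(-1)/11 = -444*(-9/11) = 3996/11 ≈ 363.27)
(o + A(-16, 45)) - G = (12122 + (65 - 59*(-16))) - 1*3996/11 = (12122 + (65 + 944)) - 3996/11 = (12122 + 1009) - 3996/11 = 13131 - 3996/11 = 140445/11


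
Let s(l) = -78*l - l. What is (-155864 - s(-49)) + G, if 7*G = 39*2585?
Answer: -1017330/7 ≈ -1.4533e+5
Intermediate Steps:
s(l) = -79*l
G = 100815/7 (G = (39*2585)/7 = (1/7)*100815 = 100815/7 ≈ 14402.)
(-155864 - s(-49)) + G = (-155864 - (-79)*(-49)) + 100815/7 = (-155864 - 1*3871) + 100815/7 = (-155864 - 3871) + 100815/7 = -159735 + 100815/7 = -1017330/7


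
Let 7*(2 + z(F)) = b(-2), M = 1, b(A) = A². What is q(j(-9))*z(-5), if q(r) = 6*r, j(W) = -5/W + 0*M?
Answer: -100/21 ≈ -4.7619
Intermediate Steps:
z(F) = -10/7 (z(F) = -2 + (⅐)*(-2)² = -2 + (⅐)*4 = -2 + 4/7 = -10/7)
j(W) = -5/W (j(W) = -5/W + 0*1 = -5/W + 0 = -5/W)
q(j(-9))*z(-5) = (6*(-5/(-9)))*(-10/7) = (6*(-5*(-⅑)))*(-10/7) = (6*(5/9))*(-10/7) = (10/3)*(-10/7) = -100/21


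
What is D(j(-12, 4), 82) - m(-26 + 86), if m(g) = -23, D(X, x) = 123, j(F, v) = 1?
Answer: 146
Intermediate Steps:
D(j(-12, 4), 82) - m(-26 + 86) = 123 - 1*(-23) = 123 + 23 = 146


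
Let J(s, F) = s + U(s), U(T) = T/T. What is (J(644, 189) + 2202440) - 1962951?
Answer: 240134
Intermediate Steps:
U(T) = 1
J(s, F) = 1 + s (J(s, F) = s + 1 = 1 + s)
(J(644, 189) + 2202440) - 1962951 = ((1 + 644) + 2202440) - 1962951 = (645 + 2202440) - 1962951 = 2203085 - 1962951 = 240134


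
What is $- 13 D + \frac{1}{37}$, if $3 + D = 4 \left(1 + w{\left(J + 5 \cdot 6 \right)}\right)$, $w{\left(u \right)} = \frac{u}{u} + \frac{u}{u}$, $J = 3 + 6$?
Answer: $- \frac{4328}{37} \approx -116.97$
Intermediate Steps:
$J = 9$
$w{\left(u \right)} = 2$ ($w{\left(u \right)} = 1 + 1 = 2$)
$D = 9$ ($D = -3 + 4 \left(1 + 2\right) = -3 + 4 \cdot 3 = -3 + 12 = 9$)
$- 13 D + \frac{1}{37} = \left(-13\right) 9 + \frac{1}{37} = -117 + \frac{1}{37} = - \frac{4328}{37}$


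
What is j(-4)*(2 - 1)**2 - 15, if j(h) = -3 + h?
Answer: -22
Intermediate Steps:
j(-4)*(2 - 1)**2 - 15 = (-3 - 4)*(2 - 1)**2 - 15 = -7*1**2 - 15 = -7*1 - 15 = -7 - 15 = -22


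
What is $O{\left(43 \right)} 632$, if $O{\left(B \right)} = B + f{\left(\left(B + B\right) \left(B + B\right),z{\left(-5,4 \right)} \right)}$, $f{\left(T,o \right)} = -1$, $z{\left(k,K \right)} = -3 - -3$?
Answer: $26544$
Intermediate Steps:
$z{\left(k,K \right)} = 0$ ($z{\left(k,K \right)} = -3 + 3 = 0$)
$O{\left(B \right)} = -1 + B$ ($O{\left(B \right)} = B - 1 = -1 + B$)
$O{\left(43 \right)} 632 = \left(-1 + 43\right) 632 = 42 \cdot 632 = 26544$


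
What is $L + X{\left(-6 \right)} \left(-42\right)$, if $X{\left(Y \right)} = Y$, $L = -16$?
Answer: $236$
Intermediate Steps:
$L + X{\left(-6 \right)} \left(-42\right) = -16 - -252 = -16 + 252 = 236$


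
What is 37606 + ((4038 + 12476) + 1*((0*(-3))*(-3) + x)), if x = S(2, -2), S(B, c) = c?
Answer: 54118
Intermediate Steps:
x = -2
37606 + ((4038 + 12476) + 1*((0*(-3))*(-3) + x)) = 37606 + ((4038 + 12476) + 1*((0*(-3))*(-3) - 2)) = 37606 + (16514 + 1*(0*(-3) - 2)) = 37606 + (16514 + 1*(0 - 2)) = 37606 + (16514 + 1*(-2)) = 37606 + (16514 - 2) = 37606 + 16512 = 54118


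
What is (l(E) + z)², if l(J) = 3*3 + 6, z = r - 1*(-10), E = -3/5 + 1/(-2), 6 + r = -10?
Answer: 81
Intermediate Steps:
r = -16 (r = -6 - 10 = -16)
E = -11/10 (E = -3*⅕ + 1*(-½) = -⅗ - ½ = -11/10 ≈ -1.1000)
z = -6 (z = -16 - 1*(-10) = -16 + 10 = -6)
l(J) = 15 (l(J) = 9 + 6 = 15)
(l(E) + z)² = (15 - 6)² = 9² = 81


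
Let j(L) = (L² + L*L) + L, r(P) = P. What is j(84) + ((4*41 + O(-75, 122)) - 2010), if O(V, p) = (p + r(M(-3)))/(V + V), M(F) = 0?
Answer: 926189/75 ≈ 12349.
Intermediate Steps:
j(L) = L + 2*L² (j(L) = (L² + L²) + L = 2*L² + L = L + 2*L²)
O(V, p) = p/(2*V) (O(V, p) = (p + 0)/(V + V) = p/((2*V)) = p*(1/(2*V)) = p/(2*V))
j(84) + ((4*41 + O(-75, 122)) - 2010) = 84*(1 + 2*84) + ((4*41 + (½)*122/(-75)) - 2010) = 84*(1 + 168) + ((164 + (½)*122*(-1/75)) - 2010) = 84*169 + ((164 - 61/75) - 2010) = 14196 + (12239/75 - 2010) = 14196 - 138511/75 = 926189/75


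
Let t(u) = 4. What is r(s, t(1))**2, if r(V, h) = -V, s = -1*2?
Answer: 4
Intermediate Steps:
s = -2
r(s, t(1))**2 = (-1*(-2))**2 = 2**2 = 4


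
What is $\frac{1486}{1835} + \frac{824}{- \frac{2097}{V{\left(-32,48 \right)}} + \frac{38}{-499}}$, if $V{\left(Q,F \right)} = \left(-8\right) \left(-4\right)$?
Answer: $- \frac{22587492886}{1922380865} \approx -11.75$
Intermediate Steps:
$V{\left(Q,F \right)} = 32$
$\frac{1486}{1835} + \frac{824}{- \frac{2097}{V{\left(-32,48 \right)}} + \frac{38}{-499}} = \frac{1486}{1835} + \frac{824}{- \frac{2097}{32} + \frac{38}{-499}} = 1486 \cdot \frac{1}{1835} + \frac{824}{\left(-2097\right) \frac{1}{32} + 38 \left(- \frac{1}{499}\right)} = \frac{1486}{1835} + \frac{824}{- \frac{2097}{32} - \frac{38}{499}} = \frac{1486}{1835} + \frac{824}{- \frac{1047619}{15968}} = \frac{1486}{1835} + 824 \left(- \frac{15968}{1047619}\right) = \frac{1486}{1835} - \frac{13157632}{1047619} = - \frac{22587492886}{1922380865}$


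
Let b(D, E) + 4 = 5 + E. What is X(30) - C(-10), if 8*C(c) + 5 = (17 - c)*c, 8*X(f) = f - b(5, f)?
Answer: 137/4 ≈ 34.250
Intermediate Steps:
b(D, E) = 1 + E (b(D, E) = -4 + (5 + E) = 1 + E)
X(f) = -1/8 (X(f) = (f - (1 + f))/8 = (f + (-1 - f))/8 = (1/8)*(-1) = -1/8)
C(c) = -5/8 + c*(17 - c)/8 (C(c) = -5/8 + ((17 - c)*c)/8 = -5/8 + (c*(17 - c))/8 = -5/8 + c*(17 - c)/8)
X(30) - C(-10) = -1/8 - (-5/8 - 1/8*(-10)**2 + (17/8)*(-10)) = -1/8 - (-5/8 - 1/8*100 - 85/4) = -1/8 - (-5/8 - 25/2 - 85/4) = -1/8 - 1*(-275/8) = -1/8 + 275/8 = 137/4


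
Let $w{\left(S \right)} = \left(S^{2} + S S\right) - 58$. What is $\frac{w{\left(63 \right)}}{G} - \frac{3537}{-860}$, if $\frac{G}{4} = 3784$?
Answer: $\frac{10958}{2365} \approx 4.6334$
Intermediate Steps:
$G = 15136$ ($G = 4 \cdot 3784 = 15136$)
$w{\left(S \right)} = -58 + 2 S^{2}$ ($w{\left(S \right)} = \left(S^{2} + S^{2}\right) - 58 = 2 S^{2} - 58 = -58 + 2 S^{2}$)
$\frac{w{\left(63 \right)}}{G} - \frac{3537}{-860} = \frac{-58 + 2 \cdot 63^{2}}{15136} - \frac{3537}{-860} = \left(-58 + 2 \cdot 3969\right) \frac{1}{15136} - - \frac{3537}{860} = \left(-58 + 7938\right) \frac{1}{15136} + \frac{3537}{860} = 7880 \cdot \frac{1}{15136} + \frac{3537}{860} = \frac{985}{1892} + \frac{3537}{860} = \frac{10958}{2365}$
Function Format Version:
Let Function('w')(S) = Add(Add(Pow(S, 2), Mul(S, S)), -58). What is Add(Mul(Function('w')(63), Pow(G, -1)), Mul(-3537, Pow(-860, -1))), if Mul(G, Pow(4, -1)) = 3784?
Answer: Rational(10958, 2365) ≈ 4.6334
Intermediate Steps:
G = 15136 (G = Mul(4, 3784) = 15136)
Function('w')(S) = Add(-58, Mul(2, Pow(S, 2))) (Function('w')(S) = Add(Add(Pow(S, 2), Pow(S, 2)), -58) = Add(Mul(2, Pow(S, 2)), -58) = Add(-58, Mul(2, Pow(S, 2))))
Add(Mul(Function('w')(63), Pow(G, -1)), Mul(-3537, Pow(-860, -1))) = Add(Mul(Add(-58, Mul(2, Pow(63, 2))), Pow(15136, -1)), Mul(-3537, Pow(-860, -1))) = Add(Mul(Add(-58, Mul(2, 3969)), Rational(1, 15136)), Mul(-3537, Rational(-1, 860))) = Add(Mul(Add(-58, 7938), Rational(1, 15136)), Rational(3537, 860)) = Add(Mul(7880, Rational(1, 15136)), Rational(3537, 860)) = Add(Rational(985, 1892), Rational(3537, 860)) = Rational(10958, 2365)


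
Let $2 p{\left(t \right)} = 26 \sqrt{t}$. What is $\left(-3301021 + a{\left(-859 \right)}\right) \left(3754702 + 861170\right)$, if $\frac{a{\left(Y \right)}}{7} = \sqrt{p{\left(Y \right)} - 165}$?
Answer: $-15237090405312 + 32311104 \sqrt{-165 + 13 i \sqrt{859}} \approx -1.5237 \cdot 10^{13} + 5.5034 \cdot 10^{8} i$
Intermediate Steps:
$p{\left(t \right)} = 13 \sqrt{t}$ ($p{\left(t \right)} = \frac{26 \sqrt{t}}{2} = 13 \sqrt{t}$)
$a{\left(Y \right)} = 7 \sqrt{-165 + 13 \sqrt{Y}}$ ($a{\left(Y \right)} = 7 \sqrt{13 \sqrt{Y} - 165} = 7 \sqrt{-165 + 13 \sqrt{Y}}$)
$\left(-3301021 + a{\left(-859 \right)}\right) \left(3754702 + 861170\right) = \left(-3301021 + 7 \sqrt{-165 + 13 \sqrt{-859}}\right) \left(3754702 + 861170\right) = \left(-3301021 + 7 \sqrt{-165 + 13 i \sqrt{859}}\right) 4615872 = -15237090405312 + 32311104 \sqrt{-165 + 13 i \sqrt{859}}$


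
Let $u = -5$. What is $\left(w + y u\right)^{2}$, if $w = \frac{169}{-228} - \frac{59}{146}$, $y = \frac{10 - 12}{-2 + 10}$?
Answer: $\frac{758641}{69255684} \approx 0.010954$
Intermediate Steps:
$y = - \frac{1}{4}$ ($y = - \frac{2}{8} = \left(-2\right) \frac{1}{8} = - \frac{1}{4} \approx -0.25$)
$w = - \frac{19063}{16644}$ ($w = 169 \left(- \frac{1}{228}\right) - \frac{59}{146} = - \frac{169}{228} - \frac{59}{146} = - \frac{19063}{16644} \approx -1.1453$)
$\left(w + y u\right)^{2} = \left(- \frac{19063}{16644} - - \frac{5}{4}\right)^{2} = \left(- \frac{19063}{16644} + \frac{5}{4}\right)^{2} = \left(\frac{871}{8322}\right)^{2} = \frac{758641}{69255684}$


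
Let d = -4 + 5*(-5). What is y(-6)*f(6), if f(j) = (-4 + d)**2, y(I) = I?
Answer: -6534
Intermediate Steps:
d = -29 (d = -4 - 25 = -29)
f(j) = 1089 (f(j) = (-4 - 29)**2 = (-33)**2 = 1089)
y(-6)*f(6) = -6*1089 = -6534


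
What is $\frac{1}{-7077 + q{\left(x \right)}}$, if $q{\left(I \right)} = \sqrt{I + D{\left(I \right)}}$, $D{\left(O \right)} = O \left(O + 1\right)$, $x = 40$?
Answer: $- \frac{337}{2384869} - \frac{4 \sqrt{105}}{50082249} \approx -0.00014213$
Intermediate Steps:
$D{\left(O \right)} = O \left(1 + O\right)$
$q{\left(I \right)} = \sqrt{I + I \left(1 + I\right)}$
$\frac{1}{-7077 + q{\left(x \right)}} = \frac{1}{-7077 + \sqrt{40 \left(2 + 40\right)}} = \frac{1}{-7077 + \sqrt{40 \cdot 42}} = \frac{1}{-7077 + \sqrt{1680}} = \frac{1}{-7077 + 4 \sqrt{105}}$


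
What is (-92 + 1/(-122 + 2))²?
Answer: 121903681/14400 ≈ 8465.5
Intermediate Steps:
(-92 + 1/(-122 + 2))² = (-92 + 1/(-120))² = (-92 - 1/120)² = (-11041/120)² = 121903681/14400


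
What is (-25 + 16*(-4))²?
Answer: 7921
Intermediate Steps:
(-25 + 16*(-4))² = (-25 - 64)² = (-89)² = 7921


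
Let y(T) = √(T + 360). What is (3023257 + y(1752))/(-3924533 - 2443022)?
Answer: -3023257/6367555 - 8*√33/6367555 ≈ -0.47480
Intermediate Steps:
y(T) = √(360 + T)
(3023257 + y(1752))/(-3924533 - 2443022) = (3023257 + √(360 + 1752))/(-3924533 - 2443022) = (3023257 + √2112)/(-6367555) = (3023257 + 8*√33)*(-1/6367555) = -3023257/6367555 - 8*√33/6367555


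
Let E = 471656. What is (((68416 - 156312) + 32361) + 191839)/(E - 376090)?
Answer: 68152/47783 ≈ 1.4263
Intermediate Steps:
(((68416 - 156312) + 32361) + 191839)/(E - 376090) = (((68416 - 156312) + 32361) + 191839)/(471656 - 376090) = ((-87896 + 32361) + 191839)/95566 = (-55535 + 191839)*(1/95566) = 136304*(1/95566) = 68152/47783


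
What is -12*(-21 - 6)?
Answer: 324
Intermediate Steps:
-12*(-21 - 6) = -12*(-27) = 324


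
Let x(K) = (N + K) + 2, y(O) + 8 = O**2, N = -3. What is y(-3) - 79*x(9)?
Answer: -631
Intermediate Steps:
y(O) = -8 + O**2
x(K) = -1 + K (x(K) = (-3 + K) + 2 = -1 + K)
y(-3) - 79*x(9) = (-8 + (-3)**2) - 79*(-1 + 9) = (-8 + 9) - 79*8 = 1 - 632 = -631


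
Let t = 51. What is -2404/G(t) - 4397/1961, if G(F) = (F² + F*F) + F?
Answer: -27811685/10301133 ≈ -2.6999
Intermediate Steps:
G(F) = F + 2*F² (G(F) = (F² + F²) + F = 2*F² + F = F + 2*F²)
-2404/G(t) - 4397/1961 = -2404*1/(51*(1 + 2*51)) - 4397/1961 = -2404*1/(51*(1 + 102)) - 4397*1/1961 = -2404/(51*103) - 4397/1961 = -2404/5253 - 4397/1961 = -27811685/10301133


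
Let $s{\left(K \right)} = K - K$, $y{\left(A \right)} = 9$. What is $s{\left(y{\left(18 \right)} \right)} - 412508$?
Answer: $-412508$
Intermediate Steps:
$s{\left(K \right)} = 0$
$s{\left(y{\left(18 \right)} \right)} - 412508 = 0 - 412508 = -412508$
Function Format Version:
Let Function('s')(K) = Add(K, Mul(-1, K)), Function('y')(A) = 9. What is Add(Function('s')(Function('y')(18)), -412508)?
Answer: -412508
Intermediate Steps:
Function('s')(K) = 0
Add(Function('s')(Function('y')(18)), -412508) = Add(0, -412508) = -412508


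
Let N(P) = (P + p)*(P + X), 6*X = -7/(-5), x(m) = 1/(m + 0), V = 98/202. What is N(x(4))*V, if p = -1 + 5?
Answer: 24157/24240 ≈ 0.99658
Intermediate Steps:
V = 49/101 (V = 98*(1/202) = 49/101 ≈ 0.48515)
x(m) = 1/m
X = 7/30 (X = (-7/(-5))/6 = (-7*(-⅕))/6 = (⅙)*(7/5) = 7/30 ≈ 0.23333)
p = 4
N(P) = (4 + P)*(7/30 + P) (N(P) = (P + 4)*(P + 7/30) = (4 + P)*(7/30 + P))
N(x(4))*V = (14/15 + (1/4)² + (127/30)/4)*(49/101) = (14/15 + (¼)² + (127/30)*(¼))*(49/101) = (14/15 + 1/16 + 127/120)*(49/101) = (493/240)*(49/101) = 24157/24240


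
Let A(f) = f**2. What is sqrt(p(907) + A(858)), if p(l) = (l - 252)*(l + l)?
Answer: sqrt(1924334) ≈ 1387.2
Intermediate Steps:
p(l) = 2*l*(-252 + l) (p(l) = (-252 + l)*(2*l) = 2*l*(-252 + l))
sqrt(p(907) + A(858)) = sqrt(2*907*(-252 + 907) + 858**2) = sqrt(2*907*655 + 736164) = sqrt(1188170 + 736164) = sqrt(1924334)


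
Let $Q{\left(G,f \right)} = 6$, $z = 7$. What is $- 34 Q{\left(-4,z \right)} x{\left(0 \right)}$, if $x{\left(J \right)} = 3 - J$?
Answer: $-612$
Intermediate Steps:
$- 34 Q{\left(-4,z \right)} x{\left(0 \right)} = \left(-34\right) 6 \left(3 - 0\right) = - 204 \left(3 + 0\right) = \left(-204\right) 3 = -612$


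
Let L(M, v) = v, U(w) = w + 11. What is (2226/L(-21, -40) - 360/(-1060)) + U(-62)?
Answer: -112689/1060 ≈ -106.31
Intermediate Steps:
U(w) = 11 + w
(2226/L(-21, -40) - 360/(-1060)) + U(-62) = (2226/(-40) - 360/(-1060)) + (11 - 62) = (2226*(-1/40) - 360*(-1/1060)) - 51 = (-1113/20 + 18/53) - 51 = -58629/1060 - 51 = -112689/1060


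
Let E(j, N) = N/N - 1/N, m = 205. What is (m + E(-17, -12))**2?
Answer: 6115729/144 ≈ 42470.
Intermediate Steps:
E(j, N) = 1 - 1/N
(m + E(-17, -12))**2 = (205 + (-1 - 12)/(-12))**2 = (205 - 1/12*(-13))**2 = (205 + 13/12)**2 = (2473/12)**2 = 6115729/144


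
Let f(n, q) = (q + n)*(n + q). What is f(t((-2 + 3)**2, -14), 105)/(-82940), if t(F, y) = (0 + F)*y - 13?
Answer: -117/1595 ≈ -0.073354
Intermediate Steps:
t(F, y) = -13 + F*y (t(F, y) = F*y - 13 = -13 + F*y)
f(n, q) = (n + q)**2 (f(n, q) = (n + q)*(n + q) = (n + q)**2)
f(t((-2 + 3)**2, -14), 105)/(-82940) = ((-13 + (-2 + 3)**2*(-14)) + 105)**2/(-82940) = ((-13 + 1**2*(-14)) + 105)**2*(-1/82940) = ((-13 + 1*(-14)) + 105)**2*(-1/82940) = ((-13 - 14) + 105)**2*(-1/82940) = (-27 + 105)**2*(-1/82940) = 78**2*(-1/82940) = 6084*(-1/82940) = -117/1595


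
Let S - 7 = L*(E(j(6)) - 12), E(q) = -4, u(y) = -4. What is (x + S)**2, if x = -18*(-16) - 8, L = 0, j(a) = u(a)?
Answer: 82369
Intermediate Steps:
j(a) = -4
x = 280 (x = 288 - 8 = 280)
S = 7 (S = 7 + 0*(-4 - 12) = 7 + 0*(-16) = 7 + 0 = 7)
(x + S)**2 = (280 + 7)**2 = 287**2 = 82369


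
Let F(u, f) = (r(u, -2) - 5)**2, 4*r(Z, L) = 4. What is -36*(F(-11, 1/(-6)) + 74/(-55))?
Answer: -29016/55 ≈ -527.56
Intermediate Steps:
r(Z, L) = 1 (r(Z, L) = (1/4)*4 = 1)
F(u, f) = 16 (F(u, f) = (1 - 5)**2 = (-4)**2 = 16)
-36*(F(-11, 1/(-6)) + 74/(-55)) = -36*(16 + 74/(-55)) = -36*(16 + 74*(-1/55)) = -36*(16 - 74/55) = -36*806/55 = -29016/55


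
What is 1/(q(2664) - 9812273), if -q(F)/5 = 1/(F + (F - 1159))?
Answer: -4169/40907366142 ≈ -1.0191e-7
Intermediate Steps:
q(F) = -5/(-1159 + 2*F) (q(F) = -5/(F + (F - 1159)) = -5/(F + (-1159 + F)) = -5/(-1159 + 2*F))
1/(q(2664) - 9812273) = 1/(-5/(-1159 + 2*2664) - 9812273) = 1/(-5/(-1159 + 5328) - 9812273) = 1/(-5/4169 - 9812273) = 1/(-40907366142/4169) = -4169/40907366142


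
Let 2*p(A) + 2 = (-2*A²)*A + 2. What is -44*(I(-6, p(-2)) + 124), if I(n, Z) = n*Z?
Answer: -3344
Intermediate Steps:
p(A) = -A³ (p(A) = -1 + ((-2*A²)*A + 2)/2 = -1 + (-2*A³ + 2)/2 = -1 + (2 - 2*A³)/2 = -1 + (1 - A³) = -A³)
I(n, Z) = Z*n
-44*(I(-6, p(-2)) + 124) = -44*(-1*(-2)³*(-6) + 124) = -44*(-1*(-8)*(-6) + 124) = -44*(8*(-6) + 124) = -44*(-48 + 124) = -44*76 = -3344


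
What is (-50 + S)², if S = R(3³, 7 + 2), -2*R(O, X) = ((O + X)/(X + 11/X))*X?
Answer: 9174841/2116 ≈ 4335.9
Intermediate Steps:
R(O, X) = -X*(O + X)/(2*(X + 11/X)) (R(O, X) = -(O + X)/(X + 11/X)*X/2 = -X*(O + X)/(2*(X + 11/X)))
S = -729/46 (S = (7 + 2)²*(-1*3³ - (7 + 2))/(2*(11 + (7 + 2)²)) = (½)*9²*(-1*27 - 1*9)/(11 + 9²) = (½)*81*(-27 - 9)/(11 + 81) = (½)*81*(-36)/92 = (½)*81*(1/92)*(-36) = -729/46 ≈ -15.848)
(-50 + S)² = (-50 - 729/46)² = (-3029/46)² = 9174841/2116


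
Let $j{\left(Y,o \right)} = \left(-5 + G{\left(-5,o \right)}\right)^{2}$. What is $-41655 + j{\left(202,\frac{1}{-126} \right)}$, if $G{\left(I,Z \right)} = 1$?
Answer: $-41639$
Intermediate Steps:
$j{\left(Y,o \right)} = 16$ ($j{\left(Y,o \right)} = \left(-5 + 1\right)^{2} = \left(-4\right)^{2} = 16$)
$-41655 + j{\left(202,\frac{1}{-126} \right)} = -41655 + 16 = -41639$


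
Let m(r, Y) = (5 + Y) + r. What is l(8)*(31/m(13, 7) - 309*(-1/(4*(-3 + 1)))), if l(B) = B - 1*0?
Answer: -7477/25 ≈ -299.08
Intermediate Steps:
m(r, Y) = 5 + Y + r
l(B) = B (l(B) = B + 0 = B)
l(8)*(31/m(13, 7) - 309*(-1/(4*(-3 + 1)))) = 8*(31/(5 + 7 + 13) - 309*(-1/(4*(-3 + 1)))) = 8*(31/25 - 309/((-4*(-2)))) = 8*(31*(1/25) - 309/8) = 8*(31/25 - 309*1/8) = 8*(31/25 - 309/8) = 8*(-7477/200) = -7477/25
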